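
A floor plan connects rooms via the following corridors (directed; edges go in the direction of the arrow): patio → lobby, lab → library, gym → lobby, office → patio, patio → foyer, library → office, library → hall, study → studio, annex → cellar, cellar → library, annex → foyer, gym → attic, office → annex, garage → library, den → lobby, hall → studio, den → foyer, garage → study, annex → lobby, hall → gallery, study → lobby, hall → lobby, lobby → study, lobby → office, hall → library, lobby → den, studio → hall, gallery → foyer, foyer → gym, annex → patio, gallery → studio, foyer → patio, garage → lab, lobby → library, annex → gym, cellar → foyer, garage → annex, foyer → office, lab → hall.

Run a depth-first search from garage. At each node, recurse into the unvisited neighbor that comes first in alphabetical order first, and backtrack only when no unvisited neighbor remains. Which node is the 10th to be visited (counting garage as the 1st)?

hall

Visit garage
garage → annex
annex → cellar
cellar → foyer
foyer → gym
gym → attic
gym → lobby
lobby → den
lobby → library
library → hall
hall → gallery
gallery → studio
library → office
office → patio
lobby → study
garage → lab

Visit order: garage, annex, cellar, foyer, gym, attic, lobby, den, library, hall, gallery, studio, office, patio, study, lab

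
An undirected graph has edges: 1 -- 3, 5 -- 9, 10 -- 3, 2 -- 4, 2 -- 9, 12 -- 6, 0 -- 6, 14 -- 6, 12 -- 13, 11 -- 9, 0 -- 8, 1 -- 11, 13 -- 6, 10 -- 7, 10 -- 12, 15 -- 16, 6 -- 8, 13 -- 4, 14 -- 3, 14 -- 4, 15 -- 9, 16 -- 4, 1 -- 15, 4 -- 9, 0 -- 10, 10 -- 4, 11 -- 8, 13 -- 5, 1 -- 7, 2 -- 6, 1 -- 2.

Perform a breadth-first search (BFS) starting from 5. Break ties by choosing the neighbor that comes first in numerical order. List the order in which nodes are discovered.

Visit 5; enqueue 9, 13 → queue [9, 13]
Visit 9; enqueue 2, 4, 11, 15 → queue [13, 2, 4, 11, 15]
Visit 13; enqueue 6, 12 → queue [2, 4, 11, 15, 6, 12]
Visit 2; enqueue 1 → queue [4, 11, 15, 6, 12, 1]
Visit 4; enqueue 10, 14, 16 → queue [11, 15, 6, 12, 1, 10, 14, 16]
Visit 11; enqueue 8 → queue [15, 6, 12, 1, 10, 14, 16, 8]
Visit 15 → queue [6, 12, 1, 10, 14, 16, 8]
Visit 6; enqueue 0 → queue [12, 1, 10, 14, 16, 8, 0]
Visit 12 → queue [1, 10, 14, 16, 8, 0]
Visit 1; enqueue 3, 7 → queue [10, 14, 16, 8, 0, 3, 7]
Visit 10 → queue [14, 16, 8, 0, 3, 7]
Visit 14 → queue [16, 8, 0, 3, 7]
Visit 16 → queue [8, 0, 3, 7]
Visit 8 → queue [0, 3, 7]
Visit 0 → queue [3, 7]
Visit 3 → queue [7]
Visit 7 → queue []

5, 9, 13, 2, 4, 11, 15, 6, 12, 1, 10, 14, 16, 8, 0, 3, 7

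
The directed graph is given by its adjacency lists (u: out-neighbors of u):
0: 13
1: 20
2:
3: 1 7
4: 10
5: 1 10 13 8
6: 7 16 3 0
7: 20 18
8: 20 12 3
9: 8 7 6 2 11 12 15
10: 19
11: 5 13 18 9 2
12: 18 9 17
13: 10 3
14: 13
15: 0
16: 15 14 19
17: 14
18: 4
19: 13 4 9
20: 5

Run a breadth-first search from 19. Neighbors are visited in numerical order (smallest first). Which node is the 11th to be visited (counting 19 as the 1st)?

12

Visit 19; enqueue 4, 9, 13 → queue [4, 9, 13]
Visit 4; enqueue 10 → queue [9, 13, 10]
Visit 9; enqueue 2, 6, 7, 8, 11, 12, 15 → queue [13, 10, 2, 6, 7, 8, 11, 12, 15]
Visit 13; enqueue 3 → queue [10, 2, 6, 7, 8, 11, 12, 15, 3]
Visit 10 → queue [2, 6, 7, 8, 11, 12, 15, 3]
Visit 2 → queue [6, 7, 8, 11, 12, 15, 3]
Visit 6; enqueue 0, 16 → queue [7, 8, 11, 12, 15, 3, 0, 16]
Visit 7; enqueue 18, 20 → queue [8, 11, 12, 15, 3, 0, 16, 18, 20]
Visit 8 → queue [11, 12, 15, 3, 0, 16, 18, 20]
Visit 11; enqueue 5 → queue [12, 15, 3, 0, 16, 18, 20, 5]
Visit 12; enqueue 17 → queue [15, 3, 0, 16, 18, 20, 5, 17]
Visit 15 → queue [3, 0, 16, 18, 20, 5, 17]
Visit 3; enqueue 1 → queue [0, 16, 18, 20, 5, 17, 1]
Visit 0 → queue [16, 18, 20, 5, 17, 1]
Visit 16; enqueue 14 → queue [18, 20, 5, 17, 1, 14]
Visit 18 → queue [20, 5, 17, 1, 14]
Visit 20 → queue [5, 17, 1, 14]
Visit 5 → queue [17, 1, 14]
Visit 17 → queue [1, 14]
Visit 1 → queue [14]
Visit 14 → queue []

Visit order: 19, 4, 9, 13, 10, 2, 6, 7, 8, 11, 12, 15, 3, 0, 16, 18, 20, 5, 17, 1, 14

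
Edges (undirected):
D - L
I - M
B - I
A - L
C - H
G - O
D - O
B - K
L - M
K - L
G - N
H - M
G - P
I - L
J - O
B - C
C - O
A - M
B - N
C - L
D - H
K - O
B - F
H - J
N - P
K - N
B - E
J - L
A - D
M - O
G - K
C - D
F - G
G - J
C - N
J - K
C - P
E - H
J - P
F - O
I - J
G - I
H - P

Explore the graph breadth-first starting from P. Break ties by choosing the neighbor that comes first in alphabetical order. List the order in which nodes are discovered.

P C G H J N B D L O F I K E M A

Visit P; enqueue C, G, H, J, N → queue [C, G, H, J, N]
Visit C; enqueue B, D, L, O → queue [G, H, J, N, B, D, L, O]
Visit G; enqueue F, I, K → queue [H, J, N, B, D, L, O, F, I, K]
Visit H; enqueue E, M → queue [J, N, B, D, L, O, F, I, K, E, M]
Visit J → queue [N, B, D, L, O, F, I, K, E, M]
Visit N → queue [B, D, L, O, F, I, K, E, M]
Visit B → queue [D, L, O, F, I, K, E, M]
Visit D; enqueue A → queue [L, O, F, I, K, E, M, A]
Visit L → queue [O, F, I, K, E, M, A]
Visit O → queue [F, I, K, E, M, A]
Visit F → queue [I, K, E, M, A]
Visit I → queue [K, E, M, A]
Visit K → queue [E, M, A]
Visit E → queue [M, A]
Visit M → queue [A]
Visit A → queue []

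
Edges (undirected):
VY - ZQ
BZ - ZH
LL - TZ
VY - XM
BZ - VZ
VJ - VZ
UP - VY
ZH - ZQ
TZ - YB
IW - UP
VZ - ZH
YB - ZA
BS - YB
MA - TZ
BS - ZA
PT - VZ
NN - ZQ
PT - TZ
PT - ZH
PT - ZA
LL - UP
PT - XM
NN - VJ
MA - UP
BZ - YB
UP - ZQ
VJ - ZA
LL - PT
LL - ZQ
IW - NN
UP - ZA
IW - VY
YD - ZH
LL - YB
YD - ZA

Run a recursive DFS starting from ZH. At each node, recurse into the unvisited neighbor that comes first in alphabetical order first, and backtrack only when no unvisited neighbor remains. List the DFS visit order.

ZH BZ VZ PT LL TZ MA UP IW NN VJ ZA BS YB YD ZQ VY XM

Visit ZH
ZH → BZ
BZ → VZ
VZ → PT
PT → LL
LL → TZ
TZ → MA
MA → UP
UP → IW
IW → NN
NN → VJ
VJ → ZA
ZA → BS
BS → YB
ZA → YD
NN → ZQ
ZQ → VY
VY → XM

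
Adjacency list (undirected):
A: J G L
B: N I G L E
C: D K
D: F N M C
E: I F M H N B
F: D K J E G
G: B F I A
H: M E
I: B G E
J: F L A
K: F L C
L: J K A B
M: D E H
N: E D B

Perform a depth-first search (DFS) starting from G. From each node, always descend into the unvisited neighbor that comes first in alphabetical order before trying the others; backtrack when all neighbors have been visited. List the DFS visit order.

G → A → J → F → D → C → K → L → B → E → H → M → I → N

Visit G
G → A
A → J
J → F
F → D
D → C
C → K
K → L
L → B
B → E
E → H
H → M
E → I
E → N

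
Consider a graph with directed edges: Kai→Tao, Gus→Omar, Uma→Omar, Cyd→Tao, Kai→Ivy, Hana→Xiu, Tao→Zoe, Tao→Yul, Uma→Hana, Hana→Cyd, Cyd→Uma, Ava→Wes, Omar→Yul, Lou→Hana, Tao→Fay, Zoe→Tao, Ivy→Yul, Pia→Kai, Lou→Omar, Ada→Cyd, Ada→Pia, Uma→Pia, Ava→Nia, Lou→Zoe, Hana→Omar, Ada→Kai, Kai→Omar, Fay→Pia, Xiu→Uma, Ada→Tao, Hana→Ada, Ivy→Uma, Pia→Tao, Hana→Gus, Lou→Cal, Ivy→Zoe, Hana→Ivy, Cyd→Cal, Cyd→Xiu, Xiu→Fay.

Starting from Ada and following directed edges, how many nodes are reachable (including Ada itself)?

15

BFS from Ada visits: Ada, Cyd, Kai, Pia, Tao, Cal, Uma, Xiu, Ivy, Omar, Fay, Yul, Zoe, Hana, Gus
Reachable nodes: 15 of 19 total.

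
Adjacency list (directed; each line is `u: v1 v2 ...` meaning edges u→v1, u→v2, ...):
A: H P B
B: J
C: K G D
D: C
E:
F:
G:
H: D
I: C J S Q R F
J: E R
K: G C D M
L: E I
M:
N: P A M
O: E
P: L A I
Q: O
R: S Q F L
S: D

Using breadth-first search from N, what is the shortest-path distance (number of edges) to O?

Level 0: N
Level 1: A, M, P
Level 2: B, H, I, L
Level 3: C, D, E, F, J, Q, R, S
Level 4: G, K, O
O first appears at level 4.

4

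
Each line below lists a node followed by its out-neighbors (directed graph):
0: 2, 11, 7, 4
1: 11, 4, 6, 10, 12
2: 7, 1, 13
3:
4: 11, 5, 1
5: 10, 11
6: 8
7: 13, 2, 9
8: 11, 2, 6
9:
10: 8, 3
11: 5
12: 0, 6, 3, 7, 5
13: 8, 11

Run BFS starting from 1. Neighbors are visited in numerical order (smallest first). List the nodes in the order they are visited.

1 → 4 → 6 → 10 → 11 → 12 → 5 → 8 → 3 → 0 → 7 → 2 → 9 → 13

Visit 1; enqueue 4, 6, 10, 11, 12 → queue [4, 6, 10, 11, 12]
Visit 4; enqueue 5 → queue [6, 10, 11, 12, 5]
Visit 6; enqueue 8 → queue [10, 11, 12, 5, 8]
Visit 10; enqueue 3 → queue [11, 12, 5, 8, 3]
Visit 11 → queue [12, 5, 8, 3]
Visit 12; enqueue 0, 7 → queue [5, 8, 3, 0, 7]
Visit 5 → queue [8, 3, 0, 7]
Visit 8; enqueue 2 → queue [3, 0, 7, 2]
Visit 3 → queue [0, 7, 2]
Visit 0 → queue [7, 2]
Visit 7; enqueue 9, 13 → queue [2, 9, 13]
Visit 2 → queue [9, 13]
Visit 9 → queue [13]
Visit 13 → queue []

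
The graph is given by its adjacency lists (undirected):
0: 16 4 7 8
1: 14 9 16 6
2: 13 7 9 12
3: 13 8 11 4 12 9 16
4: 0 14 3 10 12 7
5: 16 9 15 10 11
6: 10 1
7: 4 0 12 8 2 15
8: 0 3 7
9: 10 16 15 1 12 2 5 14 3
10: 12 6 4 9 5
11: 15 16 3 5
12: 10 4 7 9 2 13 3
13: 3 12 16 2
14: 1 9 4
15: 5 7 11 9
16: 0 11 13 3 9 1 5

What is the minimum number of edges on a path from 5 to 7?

2

Level 0: 5
Level 1: 9, 10, 11, 15, 16
Level 2: 0, 1, 2, 3, 4, 6, 7, 12, 13, 14
Level 3: 8
7 first appears at level 2.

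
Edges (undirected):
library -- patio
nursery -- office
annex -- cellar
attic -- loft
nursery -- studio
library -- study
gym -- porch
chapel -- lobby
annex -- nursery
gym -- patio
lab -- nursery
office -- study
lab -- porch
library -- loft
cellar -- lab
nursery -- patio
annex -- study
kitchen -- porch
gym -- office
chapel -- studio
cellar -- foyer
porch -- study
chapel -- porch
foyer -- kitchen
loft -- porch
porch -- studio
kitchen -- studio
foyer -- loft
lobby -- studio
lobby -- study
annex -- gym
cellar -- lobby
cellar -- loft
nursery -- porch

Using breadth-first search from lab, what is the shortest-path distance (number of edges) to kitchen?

2

Level 0: lab
Level 1: cellar, nursery, porch
Level 2: annex, chapel, foyer, gym, kitchen, lobby, loft, office, patio, studio, study
Level 3: attic, library
kitchen first appears at level 2.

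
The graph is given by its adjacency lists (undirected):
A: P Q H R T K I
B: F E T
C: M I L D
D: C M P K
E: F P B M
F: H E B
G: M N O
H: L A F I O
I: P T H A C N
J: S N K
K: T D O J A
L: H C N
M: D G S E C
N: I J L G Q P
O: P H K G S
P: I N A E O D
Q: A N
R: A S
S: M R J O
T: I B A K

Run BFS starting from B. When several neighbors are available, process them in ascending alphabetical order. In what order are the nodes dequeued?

B E F T M P H A I K C D G S N O L Q R J

Visit B; enqueue E, F, T → queue [E, F, T]
Visit E; enqueue M, P → queue [F, T, M, P]
Visit F; enqueue H → queue [T, M, P, H]
Visit T; enqueue A, I, K → queue [M, P, H, A, I, K]
Visit M; enqueue C, D, G, S → queue [P, H, A, I, K, C, D, G, S]
Visit P; enqueue N, O → queue [H, A, I, K, C, D, G, S, N, O]
Visit H; enqueue L → queue [A, I, K, C, D, G, S, N, O, L]
Visit A; enqueue Q, R → queue [I, K, C, D, G, S, N, O, L, Q, R]
Visit I → queue [K, C, D, G, S, N, O, L, Q, R]
Visit K; enqueue J → queue [C, D, G, S, N, O, L, Q, R, J]
Visit C → queue [D, G, S, N, O, L, Q, R, J]
Visit D → queue [G, S, N, O, L, Q, R, J]
Visit G → queue [S, N, O, L, Q, R, J]
Visit S → queue [N, O, L, Q, R, J]
Visit N → queue [O, L, Q, R, J]
Visit O → queue [L, Q, R, J]
Visit L → queue [Q, R, J]
Visit Q → queue [R, J]
Visit R → queue [J]
Visit J → queue []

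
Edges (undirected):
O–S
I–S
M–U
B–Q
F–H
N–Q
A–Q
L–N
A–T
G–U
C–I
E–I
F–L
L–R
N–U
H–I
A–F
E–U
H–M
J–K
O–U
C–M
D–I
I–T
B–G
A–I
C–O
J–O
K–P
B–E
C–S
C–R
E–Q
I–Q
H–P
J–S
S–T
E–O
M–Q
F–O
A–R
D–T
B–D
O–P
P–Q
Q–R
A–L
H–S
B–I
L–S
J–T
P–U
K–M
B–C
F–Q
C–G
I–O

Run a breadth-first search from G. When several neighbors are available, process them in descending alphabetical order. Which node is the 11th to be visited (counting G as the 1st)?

Visit G; enqueue U, C, B → queue [U, C, B]
Visit U; enqueue P, O, N, M, E → queue [C, B, P, O, N, M, E]
Visit C; enqueue S, R, I → queue [B, P, O, N, M, E, S, R, I]
Visit B; enqueue Q, D → queue [P, O, N, M, E, S, R, I, Q, D]
Visit P; enqueue K, H → queue [O, N, M, E, S, R, I, Q, D, K, H]
Visit O; enqueue J, F → queue [N, M, E, S, R, I, Q, D, K, H, J, F]
Visit N; enqueue L → queue [M, E, S, R, I, Q, D, K, H, J, F, L]
Visit M → queue [E, S, R, I, Q, D, K, H, J, F, L]
Visit E → queue [S, R, I, Q, D, K, H, J, F, L]
Visit S; enqueue T → queue [R, I, Q, D, K, H, J, F, L, T]
Visit R; enqueue A → queue [I, Q, D, K, H, J, F, L, T, A]
Visit I → queue [Q, D, K, H, J, F, L, T, A]
Visit Q → queue [D, K, H, J, F, L, T, A]
Visit D → queue [K, H, J, F, L, T, A]
Visit K → queue [H, J, F, L, T, A]
Visit H → queue [J, F, L, T, A]
Visit J → queue [F, L, T, A]
Visit F → queue [L, T, A]
Visit L → queue [T, A]
Visit T → queue [A]
Visit A → queue []

Visit order: G, U, C, B, P, O, N, M, E, S, R, I, Q, D, K, H, J, F, L, T, A

R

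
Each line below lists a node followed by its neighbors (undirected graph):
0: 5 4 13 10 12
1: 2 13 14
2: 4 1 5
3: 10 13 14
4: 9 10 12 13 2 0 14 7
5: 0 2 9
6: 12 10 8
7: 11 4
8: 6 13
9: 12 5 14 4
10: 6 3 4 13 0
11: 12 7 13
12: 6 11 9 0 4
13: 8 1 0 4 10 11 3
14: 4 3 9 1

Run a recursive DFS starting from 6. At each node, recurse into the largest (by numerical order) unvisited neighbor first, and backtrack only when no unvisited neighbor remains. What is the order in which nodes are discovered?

6, 12, 11, 13, 10, 4, 14, 9, 5, 2, 1, 0, 3, 7, 8

Visit 6
6 → 12
12 → 11
11 → 13
13 → 10
10 → 4
4 → 14
14 → 9
9 → 5
5 → 2
2 → 1
5 → 0
14 → 3
4 → 7
13 → 8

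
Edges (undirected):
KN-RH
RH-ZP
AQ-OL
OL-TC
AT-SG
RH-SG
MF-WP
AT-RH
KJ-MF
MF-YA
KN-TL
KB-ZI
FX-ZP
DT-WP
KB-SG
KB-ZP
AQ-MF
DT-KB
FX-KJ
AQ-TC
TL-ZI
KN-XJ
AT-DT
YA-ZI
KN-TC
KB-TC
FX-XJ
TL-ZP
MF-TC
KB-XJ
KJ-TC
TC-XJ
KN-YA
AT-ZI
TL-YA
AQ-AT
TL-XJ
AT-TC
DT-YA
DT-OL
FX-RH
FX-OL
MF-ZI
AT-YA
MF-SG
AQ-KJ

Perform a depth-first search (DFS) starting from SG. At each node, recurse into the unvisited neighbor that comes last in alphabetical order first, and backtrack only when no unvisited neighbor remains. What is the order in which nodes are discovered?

SG, RH, ZP, TL, ZI, YA, MF, WP, DT, OL, TC, XJ, KN, KB, FX, KJ, AQ, AT

Visit SG
SG → RH
RH → ZP
ZP → TL
TL → ZI
ZI → YA
YA → MF
MF → WP
WP → DT
DT → OL
OL → TC
TC → XJ
XJ → KN
XJ → KB
XJ → FX
FX → KJ
KJ → AQ
AQ → AT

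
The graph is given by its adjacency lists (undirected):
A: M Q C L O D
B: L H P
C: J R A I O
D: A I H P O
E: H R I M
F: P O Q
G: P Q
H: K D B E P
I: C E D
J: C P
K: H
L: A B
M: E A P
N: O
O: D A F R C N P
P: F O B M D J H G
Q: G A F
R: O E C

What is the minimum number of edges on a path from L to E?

3

Level 0: L
Level 1: A, B
Level 2: C, D, H, M, O, P, Q
Level 3: E, F, G, I, J, K, N, R
E first appears at level 3.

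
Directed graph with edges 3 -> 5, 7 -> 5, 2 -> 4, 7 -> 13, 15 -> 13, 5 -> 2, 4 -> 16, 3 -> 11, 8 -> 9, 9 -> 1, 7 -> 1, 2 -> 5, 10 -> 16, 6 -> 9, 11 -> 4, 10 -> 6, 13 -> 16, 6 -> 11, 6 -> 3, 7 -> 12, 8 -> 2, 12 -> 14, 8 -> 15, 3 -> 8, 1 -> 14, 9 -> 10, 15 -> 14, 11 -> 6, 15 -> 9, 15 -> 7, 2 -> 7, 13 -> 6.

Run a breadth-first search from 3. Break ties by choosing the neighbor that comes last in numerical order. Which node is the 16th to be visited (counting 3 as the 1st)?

12

Visit 3; enqueue 11, 8, 5 → queue [11, 8, 5]
Visit 11; enqueue 6, 4 → queue [8, 5, 6, 4]
Visit 8; enqueue 15, 9, 2 → queue [5, 6, 4, 15, 9, 2]
Visit 5 → queue [6, 4, 15, 9, 2]
Visit 6 → queue [4, 15, 9, 2]
Visit 4; enqueue 16 → queue [15, 9, 2, 16]
Visit 15; enqueue 14, 13, 7 → queue [9, 2, 16, 14, 13, 7]
Visit 9; enqueue 10, 1 → queue [2, 16, 14, 13, 7, 10, 1]
Visit 2 → queue [16, 14, 13, 7, 10, 1]
Visit 16 → queue [14, 13, 7, 10, 1]
Visit 14 → queue [13, 7, 10, 1]
Visit 13 → queue [7, 10, 1]
Visit 7; enqueue 12 → queue [10, 1, 12]
Visit 10 → queue [1, 12]
Visit 1 → queue [12]
Visit 12 → queue []

Visit order: 3, 11, 8, 5, 6, 4, 15, 9, 2, 16, 14, 13, 7, 10, 1, 12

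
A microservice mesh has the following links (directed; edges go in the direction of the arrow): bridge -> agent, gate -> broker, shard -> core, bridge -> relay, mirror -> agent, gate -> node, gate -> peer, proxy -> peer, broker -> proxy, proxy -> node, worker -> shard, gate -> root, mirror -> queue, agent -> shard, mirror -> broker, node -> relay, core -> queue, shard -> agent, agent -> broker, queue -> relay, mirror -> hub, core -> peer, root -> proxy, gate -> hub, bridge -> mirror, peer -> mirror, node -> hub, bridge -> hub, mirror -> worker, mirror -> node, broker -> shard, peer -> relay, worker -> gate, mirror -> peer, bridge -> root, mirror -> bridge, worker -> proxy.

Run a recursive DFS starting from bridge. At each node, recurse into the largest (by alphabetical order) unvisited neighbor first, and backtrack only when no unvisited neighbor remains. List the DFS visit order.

Visit bridge
bridge → root
root → proxy
proxy → peer
peer → relay
peer → mirror
mirror → worker
worker → shard
shard → core
core → queue
shard → agent
agent → broker
worker → gate
gate → node
node → hub

bridge → root → proxy → peer → relay → mirror → worker → shard → core → queue → agent → broker → gate → node → hub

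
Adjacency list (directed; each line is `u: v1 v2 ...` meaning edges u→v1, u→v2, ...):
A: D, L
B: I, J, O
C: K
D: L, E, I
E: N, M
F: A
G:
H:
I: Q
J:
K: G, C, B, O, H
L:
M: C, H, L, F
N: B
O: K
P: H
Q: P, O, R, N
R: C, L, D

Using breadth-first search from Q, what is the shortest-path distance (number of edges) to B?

2

Level 0: Q
Level 1: N, O, P, R
Level 2: B, C, D, H, K, L
Level 3: E, G, I, J
Level 4: M
Level 5: F
Level 6: A
B first appears at level 2.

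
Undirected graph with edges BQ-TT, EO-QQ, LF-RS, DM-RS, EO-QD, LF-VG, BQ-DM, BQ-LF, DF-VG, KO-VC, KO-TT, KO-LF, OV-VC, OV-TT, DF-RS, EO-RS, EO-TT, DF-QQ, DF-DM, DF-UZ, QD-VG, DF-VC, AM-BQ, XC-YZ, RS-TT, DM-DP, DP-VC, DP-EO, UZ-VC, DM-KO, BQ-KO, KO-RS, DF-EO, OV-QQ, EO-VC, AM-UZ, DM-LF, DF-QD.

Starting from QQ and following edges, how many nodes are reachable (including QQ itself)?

16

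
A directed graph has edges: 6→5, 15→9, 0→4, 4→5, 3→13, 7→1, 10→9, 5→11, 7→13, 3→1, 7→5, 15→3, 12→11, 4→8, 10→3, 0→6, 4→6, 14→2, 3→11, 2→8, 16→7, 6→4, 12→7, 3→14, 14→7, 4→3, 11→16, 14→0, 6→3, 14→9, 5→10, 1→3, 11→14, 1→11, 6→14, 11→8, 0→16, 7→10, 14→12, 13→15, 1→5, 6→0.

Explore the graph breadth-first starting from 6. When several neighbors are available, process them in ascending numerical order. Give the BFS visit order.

Visit 6; enqueue 0, 3, 4, 5, 14 → queue [0, 3, 4, 5, 14]
Visit 0; enqueue 16 → queue [3, 4, 5, 14, 16]
Visit 3; enqueue 1, 11, 13 → queue [4, 5, 14, 16, 1, 11, 13]
Visit 4; enqueue 8 → queue [5, 14, 16, 1, 11, 13, 8]
Visit 5; enqueue 10 → queue [14, 16, 1, 11, 13, 8, 10]
Visit 14; enqueue 2, 7, 9, 12 → queue [16, 1, 11, 13, 8, 10, 2, 7, 9, 12]
Visit 16 → queue [1, 11, 13, 8, 10, 2, 7, 9, 12]
Visit 1 → queue [11, 13, 8, 10, 2, 7, 9, 12]
Visit 11 → queue [13, 8, 10, 2, 7, 9, 12]
Visit 13; enqueue 15 → queue [8, 10, 2, 7, 9, 12, 15]
Visit 8 → queue [10, 2, 7, 9, 12, 15]
Visit 10 → queue [2, 7, 9, 12, 15]
Visit 2 → queue [7, 9, 12, 15]
Visit 7 → queue [9, 12, 15]
Visit 9 → queue [12, 15]
Visit 12 → queue [15]
Visit 15 → queue []

6 0 3 4 5 14 16 1 11 13 8 10 2 7 9 12 15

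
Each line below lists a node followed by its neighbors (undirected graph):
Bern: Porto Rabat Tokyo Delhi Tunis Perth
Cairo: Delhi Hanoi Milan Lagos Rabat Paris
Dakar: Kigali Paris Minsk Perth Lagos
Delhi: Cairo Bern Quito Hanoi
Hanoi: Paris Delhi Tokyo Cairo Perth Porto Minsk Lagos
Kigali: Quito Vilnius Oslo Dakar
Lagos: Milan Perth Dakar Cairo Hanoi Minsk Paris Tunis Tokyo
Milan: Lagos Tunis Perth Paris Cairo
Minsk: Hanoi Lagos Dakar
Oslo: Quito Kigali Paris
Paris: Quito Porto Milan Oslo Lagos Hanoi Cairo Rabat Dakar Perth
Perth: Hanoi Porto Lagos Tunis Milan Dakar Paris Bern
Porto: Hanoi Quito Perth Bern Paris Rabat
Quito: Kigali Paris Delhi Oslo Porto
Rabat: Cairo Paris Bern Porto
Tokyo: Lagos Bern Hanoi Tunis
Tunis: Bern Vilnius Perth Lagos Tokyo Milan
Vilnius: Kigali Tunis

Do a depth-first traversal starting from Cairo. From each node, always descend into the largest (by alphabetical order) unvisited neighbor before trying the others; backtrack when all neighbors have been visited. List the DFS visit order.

Visit Cairo
Cairo → Rabat
Rabat → Porto
Porto → Quito
Quito → Paris
Paris → Perth
Perth → Tunis
Tunis → Vilnius
Vilnius → Kigali
Kigali → Oslo
Kigali → Dakar
Dakar → Minsk
Minsk → Lagos
Lagos → Tokyo
Tokyo → Hanoi
Hanoi → Delhi
Delhi → Bern
Lagos → Milan

Cairo, Rabat, Porto, Quito, Paris, Perth, Tunis, Vilnius, Kigali, Oslo, Dakar, Minsk, Lagos, Tokyo, Hanoi, Delhi, Bern, Milan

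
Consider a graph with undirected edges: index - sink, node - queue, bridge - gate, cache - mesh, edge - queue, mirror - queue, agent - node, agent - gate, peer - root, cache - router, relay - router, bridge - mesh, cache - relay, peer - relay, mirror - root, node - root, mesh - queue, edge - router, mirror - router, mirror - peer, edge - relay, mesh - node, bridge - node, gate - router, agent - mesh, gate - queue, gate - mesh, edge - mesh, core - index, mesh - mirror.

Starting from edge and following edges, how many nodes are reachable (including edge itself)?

BFS from edge visits: edge, mesh, queue, relay, router, agent, bridge, cache, gate, mirror, node, peer, root
Reachable nodes: 13 of 16 total.

13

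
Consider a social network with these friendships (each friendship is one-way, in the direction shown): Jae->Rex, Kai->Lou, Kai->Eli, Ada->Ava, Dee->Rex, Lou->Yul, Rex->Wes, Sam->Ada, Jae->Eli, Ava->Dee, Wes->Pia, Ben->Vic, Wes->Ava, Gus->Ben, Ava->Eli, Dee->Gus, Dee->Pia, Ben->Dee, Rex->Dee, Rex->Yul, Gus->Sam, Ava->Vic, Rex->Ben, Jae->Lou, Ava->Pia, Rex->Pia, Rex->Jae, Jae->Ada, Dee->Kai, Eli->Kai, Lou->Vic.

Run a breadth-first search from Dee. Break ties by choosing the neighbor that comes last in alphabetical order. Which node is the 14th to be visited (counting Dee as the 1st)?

Ada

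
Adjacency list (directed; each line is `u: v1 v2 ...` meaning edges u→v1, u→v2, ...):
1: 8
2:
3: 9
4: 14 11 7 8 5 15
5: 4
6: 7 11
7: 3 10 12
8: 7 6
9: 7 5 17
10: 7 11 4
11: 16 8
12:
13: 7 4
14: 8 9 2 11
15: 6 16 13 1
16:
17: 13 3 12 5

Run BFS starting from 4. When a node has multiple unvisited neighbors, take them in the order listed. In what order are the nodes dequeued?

4 → 14 → 11 → 7 → 8 → 5 → 15 → 9 → 2 → 16 → 3 → 10 → 12 → 6 → 13 → 1 → 17

Visit 4; enqueue 14, 11, 7, 8, 5, 15 → queue [14, 11, 7, 8, 5, 15]
Visit 14; enqueue 9, 2 → queue [11, 7, 8, 5, 15, 9, 2]
Visit 11; enqueue 16 → queue [7, 8, 5, 15, 9, 2, 16]
Visit 7; enqueue 3, 10, 12 → queue [8, 5, 15, 9, 2, 16, 3, 10, 12]
Visit 8; enqueue 6 → queue [5, 15, 9, 2, 16, 3, 10, 12, 6]
Visit 5 → queue [15, 9, 2, 16, 3, 10, 12, 6]
Visit 15; enqueue 13, 1 → queue [9, 2, 16, 3, 10, 12, 6, 13, 1]
Visit 9; enqueue 17 → queue [2, 16, 3, 10, 12, 6, 13, 1, 17]
Visit 2 → queue [16, 3, 10, 12, 6, 13, 1, 17]
Visit 16 → queue [3, 10, 12, 6, 13, 1, 17]
Visit 3 → queue [10, 12, 6, 13, 1, 17]
Visit 10 → queue [12, 6, 13, 1, 17]
Visit 12 → queue [6, 13, 1, 17]
Visit 6 → queue [13, 1, 17]
Visit 13 → queue [1, 17]
Visit 1 → queue [17]
Visit 17 → queue []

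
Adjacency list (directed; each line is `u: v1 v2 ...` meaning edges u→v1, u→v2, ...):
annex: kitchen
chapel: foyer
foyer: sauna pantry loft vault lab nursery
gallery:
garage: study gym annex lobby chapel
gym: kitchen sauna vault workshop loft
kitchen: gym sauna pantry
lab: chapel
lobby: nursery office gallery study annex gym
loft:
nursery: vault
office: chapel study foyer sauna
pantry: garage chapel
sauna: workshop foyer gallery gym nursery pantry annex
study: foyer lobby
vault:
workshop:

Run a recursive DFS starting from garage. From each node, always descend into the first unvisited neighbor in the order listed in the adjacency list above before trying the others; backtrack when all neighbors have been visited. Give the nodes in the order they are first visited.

Visit garage
garage → study
study → foyer
foyer → sauna
sauna → workshop
sauna → gallery
sauna → gym
gym → kitchen
kitchen → pantry
pantry → chapel
gym → vault
gym → loft
sauna → nursery
sauna → annex
foyer → lab
study → lobby
lobby → office

garage, study, foyer, sauna, workshop, gallery, gym, kitchen, pantry, chapel, vault, loft, nursery, annex, lab, lobby, office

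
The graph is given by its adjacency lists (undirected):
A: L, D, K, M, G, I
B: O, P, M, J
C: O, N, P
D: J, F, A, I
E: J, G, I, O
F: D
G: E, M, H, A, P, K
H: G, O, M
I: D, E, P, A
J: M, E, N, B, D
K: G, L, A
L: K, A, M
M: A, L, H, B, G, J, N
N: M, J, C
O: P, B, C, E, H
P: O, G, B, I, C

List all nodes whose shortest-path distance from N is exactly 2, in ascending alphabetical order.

A, B, D, E, G, H, L, O, P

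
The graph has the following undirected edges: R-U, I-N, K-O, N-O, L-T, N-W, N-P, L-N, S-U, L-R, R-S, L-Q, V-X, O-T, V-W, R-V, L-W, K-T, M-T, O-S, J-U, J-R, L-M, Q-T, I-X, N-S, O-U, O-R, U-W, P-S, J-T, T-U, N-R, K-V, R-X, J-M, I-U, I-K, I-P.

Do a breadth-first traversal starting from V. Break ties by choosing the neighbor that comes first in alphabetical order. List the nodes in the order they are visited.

Visit V; enqueue K, R, W, X → queue [K, R, W, X]
Visit K; enqueue I, O, T → queue [R, W, X, I, O, T]
Visit R; enqueue J, L, N, S, U → queue [W, X, I, O, T, J, L, N, S, U]
Visit W → queue [X, I, O, T, J, L, N, S, U]
Visit X → queue [I, O, T, J, L, N, S, U]
Visit I; enqueue P → queue [O, T, J, L, N, S, U, P]
Visit O → queue [T, J, L, N, S, U, P]
Visit T; enqueue M, Q → queue [J, L, N, S, U, P, M, Q]
Visit J → queue [L, N, S, U, P, M, Q]
Visit L → queue [N, S, U, P, M, Q]
Visit N → queue [S, U, P, M, Q]
Visit S → queue [U, P, M, Q]
Visit U → queue [P, M, Q]
Visit P → queue [M, Q]
Visit M → queue [Q]
Visit Q → queue []

V, K, R, W, X, I, O, T, J, L, N, S, U, P, M, Q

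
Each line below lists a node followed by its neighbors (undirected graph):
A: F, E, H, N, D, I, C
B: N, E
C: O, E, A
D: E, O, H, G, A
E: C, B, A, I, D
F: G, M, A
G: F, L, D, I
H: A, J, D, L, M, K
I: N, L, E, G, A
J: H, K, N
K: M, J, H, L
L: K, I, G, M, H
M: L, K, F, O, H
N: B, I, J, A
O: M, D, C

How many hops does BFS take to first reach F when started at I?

2

Level 0: I
Level 1: A, E, G, L, N
Level 2: B, C, D, F, H, J, K, M
Level 3: O
F first appears at level 2.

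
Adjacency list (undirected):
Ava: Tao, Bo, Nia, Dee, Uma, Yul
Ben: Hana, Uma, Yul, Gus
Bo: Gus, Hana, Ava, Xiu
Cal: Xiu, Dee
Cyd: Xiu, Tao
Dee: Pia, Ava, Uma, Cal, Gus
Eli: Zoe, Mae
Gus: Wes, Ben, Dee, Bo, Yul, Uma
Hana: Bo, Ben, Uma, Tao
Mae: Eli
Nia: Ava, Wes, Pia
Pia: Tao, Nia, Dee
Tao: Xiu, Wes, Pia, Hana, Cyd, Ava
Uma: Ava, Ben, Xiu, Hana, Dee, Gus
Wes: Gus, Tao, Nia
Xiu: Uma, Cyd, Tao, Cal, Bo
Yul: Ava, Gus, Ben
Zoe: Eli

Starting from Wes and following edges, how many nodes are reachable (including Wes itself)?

BFS from Wes visits: Wes, Tao, Nia, Gus, Xiu, Pia, Hana, Cyd, Ava, Yul, Uma, Dee, Bo, Ben, Cal
Reachable nodes: 15 of 18 total.

15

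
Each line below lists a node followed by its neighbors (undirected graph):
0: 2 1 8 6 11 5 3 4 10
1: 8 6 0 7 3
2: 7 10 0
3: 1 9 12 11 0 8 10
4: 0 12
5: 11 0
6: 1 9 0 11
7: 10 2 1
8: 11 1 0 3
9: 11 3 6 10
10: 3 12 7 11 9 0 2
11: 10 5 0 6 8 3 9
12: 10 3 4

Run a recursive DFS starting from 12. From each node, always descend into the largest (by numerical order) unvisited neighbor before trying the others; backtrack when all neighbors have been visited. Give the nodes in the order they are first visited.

Visit 12
12 → 10
10 → 11
11 → 9
9 → 6
6 → 1
1 → 8
8 → 3
3 → 0
0 → 5
0 → 4
0 → 2
2 → 7

12 -> 10 -> 11 -> 9 -> 6 -> 1 -> 8 -> 3 -> 0 -> 5 -> 4 -> 2 -> 7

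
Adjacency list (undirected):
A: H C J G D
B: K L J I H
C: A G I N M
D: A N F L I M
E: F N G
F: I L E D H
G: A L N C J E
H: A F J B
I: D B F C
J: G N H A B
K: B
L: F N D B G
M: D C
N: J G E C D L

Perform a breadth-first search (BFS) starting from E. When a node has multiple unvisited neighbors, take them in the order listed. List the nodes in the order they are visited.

Visit E; enqueue F, N, G → queue [F, N, G]
Visit F; enqueue I, L, D, H → queue [N, G, I, L, D, H]
Visit N; enqueue J, C → queue [G, I, L, D, H, J, C]
Visit G; enqueue A → queue [I, L, D, H, J, C, A]
Visit I; enqueue B → queue [L, D, H, J, C, A, B]
Visit L → queue [D, H, J, C, A, B]
Visit D; enqueue M → queue [H, J, C, A, B, M]
Visit H → queue [J, C, A, B, M]
Visit J → queue [C, A, B, M]
Visit C → queue [A, B, M]
Visit A → queue [B, M]
Visit B; enqueue K → queue [M, K]
Visit M → queue [K]
Visit K → queue []

E F N G I L D H J C A B M K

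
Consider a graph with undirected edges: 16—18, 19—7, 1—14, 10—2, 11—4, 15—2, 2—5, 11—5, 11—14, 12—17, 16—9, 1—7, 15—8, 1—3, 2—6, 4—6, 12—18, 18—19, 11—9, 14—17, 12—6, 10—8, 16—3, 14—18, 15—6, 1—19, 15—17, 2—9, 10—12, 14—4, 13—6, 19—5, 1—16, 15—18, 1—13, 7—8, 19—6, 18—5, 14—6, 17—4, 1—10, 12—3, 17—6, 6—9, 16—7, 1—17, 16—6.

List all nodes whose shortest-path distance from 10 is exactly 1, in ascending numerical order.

1, 2, 8, 12

Level 0: 10
Level 1: 1, 2, 8, 12
Level 2: 3, 5, 6, 7, 9, 13, 14, 15, 16, 17, 18, 19
Level 3: 4, 11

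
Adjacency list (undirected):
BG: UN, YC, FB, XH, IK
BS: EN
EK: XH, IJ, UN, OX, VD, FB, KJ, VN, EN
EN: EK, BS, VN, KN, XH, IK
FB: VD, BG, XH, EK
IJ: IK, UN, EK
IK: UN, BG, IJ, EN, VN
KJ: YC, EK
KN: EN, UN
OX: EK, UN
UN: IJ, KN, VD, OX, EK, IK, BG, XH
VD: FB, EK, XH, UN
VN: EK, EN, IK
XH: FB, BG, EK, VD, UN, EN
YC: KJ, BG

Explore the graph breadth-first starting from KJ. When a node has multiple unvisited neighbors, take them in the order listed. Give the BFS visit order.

KJ, YC, EK, BG, XH, IJ, UN, OX, VD, FB, VN, EN, IK, KN, BS

Visit KJ; enqueue YC, EK → queue [YC, EK]
Visit YC; enqueue BG → queue [EK, BG]
Visit EK; enqueue XH, IJ, UN, OX, VD, FB, VN, EN → queue [BG, XH, IJ, UN, OX, VD, FB, VN, EN]
Visit BG; enqueue IK → queue [XH, IJ, UN, OX, VD, FB, VN, EN, IK]
Visit XH → queue [IJ, UN, OX, VD, FB, VN, EN, IK]
Visit IJ → queue [UN, OX, VD, FB, VN, EN, IK]
Visit UN; enqueue KN → queue [OX, VD, FB, VN, EN, IK, KN]
Visit OX → queue [VD, FB, VN, EN, IK, KN]
Visit VD → queue [FB, VN, EN, IK, KN]
Visit FB → queue [VN, EN, IK, KN]
Visit VN → queue [EN, IK, KN]
Visit EN; enqueue BS → queue [IK, KN, BS]
Visit IK → queue [KN, BS]
Visit KN → queue [BS]
Visit BS → queue []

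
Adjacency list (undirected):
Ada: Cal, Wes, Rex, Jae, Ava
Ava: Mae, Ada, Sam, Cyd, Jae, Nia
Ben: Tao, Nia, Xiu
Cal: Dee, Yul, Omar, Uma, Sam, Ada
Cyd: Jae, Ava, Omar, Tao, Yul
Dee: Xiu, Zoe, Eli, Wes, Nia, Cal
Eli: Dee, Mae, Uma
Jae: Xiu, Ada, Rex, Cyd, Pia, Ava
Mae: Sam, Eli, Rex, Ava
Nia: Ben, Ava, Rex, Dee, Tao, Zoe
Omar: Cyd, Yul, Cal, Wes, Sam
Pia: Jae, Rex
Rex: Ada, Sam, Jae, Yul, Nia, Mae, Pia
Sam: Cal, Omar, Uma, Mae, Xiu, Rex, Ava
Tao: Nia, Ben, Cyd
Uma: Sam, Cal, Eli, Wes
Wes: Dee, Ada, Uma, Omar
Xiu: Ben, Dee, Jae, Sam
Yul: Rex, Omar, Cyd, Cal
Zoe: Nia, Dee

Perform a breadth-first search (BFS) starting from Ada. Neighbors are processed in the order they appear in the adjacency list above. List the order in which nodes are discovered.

Visit Ada; enqueue Cal, Wes, Rex, Jae, Ava → queue [Cal, Wes, Rex, Jae, Ava]
Visit Cal; enqueue Dee, Yul, Omar, Uma, Sam → queue [Wes, Rex, Jae, Ava, Dee, Yul, Omar, Uma, Sam]
Visit Wes → queue [Rex, Jae, Ava, Dee, Yul, Omar, Uma, Sam]
Visit Rex; enqueue Nia, Mae, Pia → queue [Jae, Ava, Dee, Yul, Omar, Uma, Sam, Nia, Mae, Pia]
Visit Jae; enqueue Xiu, Cyd → queue [Ava, Dee, Yul, Omar, Uma, Sam, Nia, Mae, Pia, Xiu, Cyd]
Visit Ava → queue [Dee, Yul, Omar, Uma, Sam, Nia, Mae, Pia, Xiu, Cyd]
Visit Dee; enqueue Zoe, Eli → queue [Yul, Omar, Uma, Sam, Nia, Mae, Pia, Xiu, Cyd, Zoe, Eli]
Visit Yul → queue [Omar, Uma, Sam, Nia, Mae, Pia, Xiu, Cyd, Zoe, Eli]
Visit Omar → queue [Uma, Sam, Nia, Mae, Pia, Xiu, Cyd, Zoe, Eli]
Visit Uma → queue [Sam, Nia, Mae, Pia, Xiu, Cyd, Zoe, Eli]
Visit Sam → queue [Nia, Mae, Pia, Xiu, Cyd, Zoe, Eli]
Visit Nia; enqueue Ben, Tao → queue [Mae, Pia, Xiu, Cyd, Zoe, Eli, Ben, Tao]
Visit Mae → queue [Pia, Xiu, Cyd, Zoe, Eli, Ben, Tao]
Visit Pia → queue [Xiu, Cyd, Zoe, Eli, Ben, Tao]
Visit Xiu → queue [Cyd, Zoe, Eli, Ben, Tao]
Visit Cyd → queue [Zoe, Eli, Ben, Tao]
Visit Zoe → queue [Eli, Ben, Tao]
Visit Eli → queue [Ben, Tao]
Visit Ben → queue [Tao]
Visit Tao → queue []

Ada, Cal, Wes, Rex, Jae, Ava, Dee, Yul, Omar, Uma, Sam, Nia, Mae, Pia, Xiu, Cyd, Zoe, Eli, Ben, Tao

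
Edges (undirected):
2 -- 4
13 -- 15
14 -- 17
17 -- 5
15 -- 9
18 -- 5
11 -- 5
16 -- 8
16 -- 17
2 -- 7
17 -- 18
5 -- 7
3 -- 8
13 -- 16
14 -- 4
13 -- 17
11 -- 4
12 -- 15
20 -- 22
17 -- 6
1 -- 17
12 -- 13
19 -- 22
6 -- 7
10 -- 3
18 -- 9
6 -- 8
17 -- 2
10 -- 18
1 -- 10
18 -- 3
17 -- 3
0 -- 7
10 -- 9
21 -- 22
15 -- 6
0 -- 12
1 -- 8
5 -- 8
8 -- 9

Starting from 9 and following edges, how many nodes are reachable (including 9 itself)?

19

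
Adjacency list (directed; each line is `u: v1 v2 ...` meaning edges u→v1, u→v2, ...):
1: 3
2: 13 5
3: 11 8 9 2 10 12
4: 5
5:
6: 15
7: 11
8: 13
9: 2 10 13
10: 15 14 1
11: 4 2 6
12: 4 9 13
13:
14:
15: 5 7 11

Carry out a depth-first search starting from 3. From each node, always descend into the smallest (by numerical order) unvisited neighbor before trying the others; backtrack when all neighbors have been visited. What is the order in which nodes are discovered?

3, 2, 5, 13, 8, 9, 10, 1, 14, 15, 7, 11, 4, 6, 12

Visit 3
3 → 2
2 → 5
2 → 13
3 → 8
3 → 9
9 → 10
10 → 1
10 → 14
10 → 15
15 → 7
7 → 11
11 → 4
11 → 6
3 → 12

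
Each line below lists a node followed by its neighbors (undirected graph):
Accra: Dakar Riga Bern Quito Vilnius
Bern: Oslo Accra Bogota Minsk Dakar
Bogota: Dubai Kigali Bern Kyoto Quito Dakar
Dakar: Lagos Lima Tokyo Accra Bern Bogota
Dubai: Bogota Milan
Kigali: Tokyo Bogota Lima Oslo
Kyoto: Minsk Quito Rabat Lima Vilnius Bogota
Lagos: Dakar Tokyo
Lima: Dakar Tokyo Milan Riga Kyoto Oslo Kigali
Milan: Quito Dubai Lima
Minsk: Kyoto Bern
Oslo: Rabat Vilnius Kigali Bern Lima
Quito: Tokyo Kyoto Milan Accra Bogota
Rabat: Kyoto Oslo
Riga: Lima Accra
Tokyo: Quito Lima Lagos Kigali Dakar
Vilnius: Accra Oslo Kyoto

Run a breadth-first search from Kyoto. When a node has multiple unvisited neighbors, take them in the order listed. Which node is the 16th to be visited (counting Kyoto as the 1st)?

Visit Kyoto; enqueue Minsk, Quito, Rabat, Lima, Vilnius, Bogota → queue [Minsk, Quito, Rabat, Lima, Vilnius, Bogota]
Visit Minsk; enqueue Bern → queue [Quito, Rabat, Lima, Vilnius, Bogota, Bern]
Visit Quito; enqueue Tokyo, Milan, Accra → queue [Rabat, Lima, Vilnius, Bogota, Bern, Tokyo, Milan, Accra]
Visit Rabat; enqueue Oslo → queue [Lima, Vilnius, Bogota, Bern, Tokyo, Milan, Accra, Oslo]
Visit Lima; enqueue Dakar, Riga, Kigali → queue [Vilnius, Bogota, Bern, Tokyo, Milan, Accra, Oslo, Dakar, Riga, Kigali]
Visit Vilnius → queue [Bogota, Bern, Tokyo, Milan, Accra, Oslo, Dakar, Riga, Kigali]
Visit Bogota; enqueue Dubai → queue [Bern, Tokyo, Milan, Accra, Oslo, Dakar, Riga, Kigali, Dubai]
Visit Bern → queue [Tokyo, Milan, Accra, Oslo, Dakar, Riga, Kigali, Dubai]
Visit Tokyo; enqueue Lagos → queue [Milan, Accra, Oslo, Dakar, Riga, Kigali, Dubai, Lagos]
Visit Milan → queue [Accra, Oslo, Dakar, Riga, Kigali, Dubai, Lagos]
Visit Accra → queue [Oslo, Dakar, Riga, Kigali, Dubai, Lagos]
Visit Oslo → queue [Dakar, Riga, Kigali, Dubai, Lagos]
Visit Dakar → queue [Riga, Kigali, Dubai, Lagos]
Visit Riga → queue [Kigali, Dubai, Lagos]
Visit Kigali → queue [Dubai, Lagos]
Visit Dubai → queue [Lagos]
Visit Lagos → queue []

Visit order: Kyoto, Minsk, Quito, Rabat, Lima, Vilnius, Bogota, Bern, Tokyo, Milan, Accra, Oslo, Dakar, Riga, Kigali, Dubai, Lagos

Dubai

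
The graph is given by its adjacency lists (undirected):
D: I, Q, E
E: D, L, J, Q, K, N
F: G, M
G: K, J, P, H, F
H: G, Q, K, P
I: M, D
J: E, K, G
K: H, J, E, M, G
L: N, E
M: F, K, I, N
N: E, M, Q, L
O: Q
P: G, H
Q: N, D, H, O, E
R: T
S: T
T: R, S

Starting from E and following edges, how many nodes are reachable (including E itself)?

BFS from E visits: E, Q, N, L, K, J, D, O, H, M, G, I, P, F
Reachable nodes: 14 of 17 total.

14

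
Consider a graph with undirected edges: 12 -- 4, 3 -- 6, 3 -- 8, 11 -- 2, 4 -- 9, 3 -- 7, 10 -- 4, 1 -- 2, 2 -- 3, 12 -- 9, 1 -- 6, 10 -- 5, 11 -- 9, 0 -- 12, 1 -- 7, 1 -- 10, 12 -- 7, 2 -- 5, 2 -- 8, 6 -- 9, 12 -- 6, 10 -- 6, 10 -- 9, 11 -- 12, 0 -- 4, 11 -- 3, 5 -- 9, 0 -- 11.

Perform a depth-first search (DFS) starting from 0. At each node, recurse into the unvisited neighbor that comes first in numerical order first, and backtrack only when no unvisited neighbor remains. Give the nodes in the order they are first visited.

Visit 0
0 → 4
4 → 9
9 → 5
5 → 2
2 → 1
1 → 6
6 → 3
3 → 7
7 → 12
12 → 11
3 → 8
6 → 10

0 -> 4 -> 9 -> 5 -> 2 -> 1 -> 6 -> 3 -> 7 -> 12 -> 11 -> 8 -> 10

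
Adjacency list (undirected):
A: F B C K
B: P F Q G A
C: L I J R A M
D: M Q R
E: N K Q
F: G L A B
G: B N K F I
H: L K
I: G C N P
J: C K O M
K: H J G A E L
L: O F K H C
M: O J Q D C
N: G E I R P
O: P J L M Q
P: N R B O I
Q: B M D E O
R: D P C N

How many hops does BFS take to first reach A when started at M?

2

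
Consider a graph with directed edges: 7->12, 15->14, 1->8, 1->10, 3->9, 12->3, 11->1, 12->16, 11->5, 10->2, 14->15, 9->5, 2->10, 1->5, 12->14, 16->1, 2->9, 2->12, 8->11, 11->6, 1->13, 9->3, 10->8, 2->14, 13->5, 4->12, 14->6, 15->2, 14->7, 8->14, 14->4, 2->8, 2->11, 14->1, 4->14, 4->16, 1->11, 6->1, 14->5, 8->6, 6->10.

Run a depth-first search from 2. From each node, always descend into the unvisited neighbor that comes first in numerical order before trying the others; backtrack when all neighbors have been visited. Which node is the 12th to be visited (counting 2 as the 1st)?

3

Visit 2
2 → 8
8 → 6
6 → 1
1 → 5
1 → 10
1 → 11
1 → 13
8 → 14
14 → 4
4 → 12
12 → 3
3 → 9
12 → 16
14 → 7
14 → 15

Visit order: 2, 8, 6, 1, 5, 10, 11, 13, 14, 4, 12, 3, 9, 16, 7, 15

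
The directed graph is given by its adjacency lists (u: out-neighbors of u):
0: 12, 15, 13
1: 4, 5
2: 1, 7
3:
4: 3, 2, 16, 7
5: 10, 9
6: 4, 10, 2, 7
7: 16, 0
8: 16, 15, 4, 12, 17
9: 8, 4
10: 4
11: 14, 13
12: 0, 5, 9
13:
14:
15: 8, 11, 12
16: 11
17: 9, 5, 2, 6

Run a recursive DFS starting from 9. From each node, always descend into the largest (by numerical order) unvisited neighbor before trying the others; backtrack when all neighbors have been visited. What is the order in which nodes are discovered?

Visit 9
9 → 8
8 → 17
17 → 6
6 → 10
10 → 4
4 → 16
16 → 11
11 → 14
11 → 13
4 → 7
7 → 0
0 → 15
15 → 12
12 → 5
4 → 3
4 → 2
2 → 1

9, 8, 17, 6, 10, 4, 16, 11, 14, 13, 7, 0, 15, 12, 5, 3, 2, 1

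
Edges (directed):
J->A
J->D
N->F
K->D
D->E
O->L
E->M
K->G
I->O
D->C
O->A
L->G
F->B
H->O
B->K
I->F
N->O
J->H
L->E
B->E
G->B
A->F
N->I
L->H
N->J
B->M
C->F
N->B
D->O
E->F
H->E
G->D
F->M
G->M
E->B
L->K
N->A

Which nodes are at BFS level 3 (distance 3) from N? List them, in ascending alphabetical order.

Level 0: N
Level 1: A, B, F, I, J, O
Level 2: D, E, H, K, L, M
Level 3: C, G

C, G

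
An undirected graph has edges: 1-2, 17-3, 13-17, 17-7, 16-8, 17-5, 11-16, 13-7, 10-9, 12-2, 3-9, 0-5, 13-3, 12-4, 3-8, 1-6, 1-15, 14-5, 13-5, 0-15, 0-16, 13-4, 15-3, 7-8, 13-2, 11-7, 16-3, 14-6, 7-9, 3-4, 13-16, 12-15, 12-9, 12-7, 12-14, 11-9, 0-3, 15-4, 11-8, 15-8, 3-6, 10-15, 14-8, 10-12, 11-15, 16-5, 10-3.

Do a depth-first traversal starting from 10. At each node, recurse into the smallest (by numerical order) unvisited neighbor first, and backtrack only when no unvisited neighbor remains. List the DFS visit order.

Visit 10
10 → 3
3 → 0
0 → 5
5 → 13
13 → 2
2 → 1
1 → 6
6 → 14
14 → 8
8 → 7
7 → 9
9 → 11
11 → 15
15 → 4
4 → 12
11 → 16
7 → 17

10 -> 3 -> 0 -> 5 -> 13 -> 2 -> 1 -> 6 -> 14 -> 8 -> 7 -> 9 -> 11 -> 15 -> 4 -> 12 -> 16 -> 17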